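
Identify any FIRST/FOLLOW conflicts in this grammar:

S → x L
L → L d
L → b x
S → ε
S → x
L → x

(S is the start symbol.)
No FIRST/FOLLOW conflicts.

Nullable non-terminals: S.

S: nullable alternative(s) S → ε; FOLLOW(S) = { $ }
  S → x L: FIRST \ {ε} = { 'x' } — disjoint from FOLLOW(S)
  S → ε: FIRST \ {ε} = { } — this is the only nullable alternative, skip
  S → x: FIRST \ {ε} = { 'x' } — disjoint from FOLLOW(S)

L has no nullable alternative, so no FIRST/FOLLOW check is needed there.

No FIRST/FOLLOW conflicts found.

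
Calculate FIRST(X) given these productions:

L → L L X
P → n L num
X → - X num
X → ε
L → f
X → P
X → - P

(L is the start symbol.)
FIRST sets of the other non-terminals involved (by the same procedure, iterated to a fixed point):
  FIRST(P) = { 'n' }

From X → - X num:
  - '-' is a terminal: add '-' and stop
From X → ε:
  - ε-production, so ε ∈ FIRST(X)
From X → P:
  - P is a non-terminal: add FIRST(P) \ {ε} = { 'n' }
    P is not nullable, so stop
From X → - P:
  - '-' is a terminal: add '-' and stop

Collecting: FIRST(X) = { '-', 'n', ε }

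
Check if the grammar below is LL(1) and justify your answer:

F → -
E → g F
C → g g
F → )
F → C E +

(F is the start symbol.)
Relevant sets:
  FIRST(C) = { 'g' }

For F:
  PREDICT(F → '-') = { '-' }
  PREDICT(F → ')') = { ')' }
  PREDICT(F → C E '+') = { 'g' }
E, C have a single production, so nothing to check there.

All predict sets are disjoint. The grammar IS LL(1).

Answer: Yes, the grammar is LL(1).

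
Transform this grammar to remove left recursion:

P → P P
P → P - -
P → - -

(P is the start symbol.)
P is directly left-recursive. The standard transformation for
  A → A α₁ | ... | A α_m | β₁ | ... | β_n
is
  A  → β₁ A' | ... | β_n A'
  A' → α₁ A' | ... | α_m A' | ε

P → - - becomes P → - - P'
P → P P becomes P' → P P'
P → P - - becomes P' → - - P'
Add P' → ε

Resulting grammar:
P → - - P'
P' → P P'
P' → - - P'
P' → ε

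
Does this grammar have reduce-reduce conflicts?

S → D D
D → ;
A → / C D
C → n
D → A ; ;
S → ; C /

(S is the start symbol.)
A reduce-reduce conflict occurs when an LR(0) state has two complete items [A → α .] and [B → β .] — both call for a reduction, and with no lookahead the parser cannot choose between them.

Augment with S' → S and build the canonical LR(0) collection (I0 = CLOSURE({[S' → . S]}), then GOTO on every symbol after a dot until no new states appear). It has 15 states:
  I0: { [A → . / C D], [D → . ;], [D → . A ; ;], [S → . ; C /], [S → . D D], [S' → . S] }  — shift
  I1: { [A → / . C D], [C → . n] }  — shift
  I2: { [C → . n], [D → ; .], [S → ; . C /] }  — shift, reduce
  I3: { [D → A . ; ;] }  — shift
  I4: { [A → . / C D], [D → . ;], [D → . A ; ;], [S → D . D] }  — shift
  I5: { [S' → S .] }  — accept
  I6: { [D → ; .] }  — reduce
  I7: { [S → D D .] }  — reduce
  I8: { [D → A ; . ;] }  — shift
  I9: { [D → A ; ; .] }  — reduce
  I10: { [S → ; C . /] }  — shift
  I11: { [C → n .] }  — reduce
  I12: { [S → ; C / .] }  — reduce
  I13: { [A → . / C D], [A → / C . D], [D → . ;], [D → . A ; ;] }  — shift
  I14: { [A → / C D .] }  — reduce

No state contains more than one complete item.

Answer: No reduce-reduce conflicts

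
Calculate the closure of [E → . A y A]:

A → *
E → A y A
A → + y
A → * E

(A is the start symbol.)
{ [A → . * E], [A → . *], [A → . + y], [E → . A y A] }

Start with: [E → . A y A]
  [E → . A y A] has the dot before A: add [A → . *], [A → . + y], [A → . * E]
No further items can be added.

CLOSURE = { [A → . * E], [A → . *], [A → . + y], [E → . A y A] }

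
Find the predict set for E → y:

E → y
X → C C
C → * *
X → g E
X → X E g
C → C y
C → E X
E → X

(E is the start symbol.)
{ 'y' }

PREDICT(E → y) = (FIRST(RHS) \ {ε}) ∪ (FOLLOW(E) if ε ∈ FIRST(RHS), i.e. RHS ⇒* ε)
FIRST(y) = { 'y' }
ε ∉ FIRST(y), so FOLLOW(E) is not added.
PREDICT(E → y) = { 'y' }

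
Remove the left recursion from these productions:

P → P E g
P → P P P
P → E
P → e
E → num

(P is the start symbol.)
P is directly left-recursive. The standard transformation for
  A → A α₁ | ... | A α_m | β₁ | ... | β_n
is
  A  → β₁ A' | ... | β_n A'
  A' → α₁ A' | ... | α_m A' | ε

P → E becomes P → E P'
P → e becomes P → e P'
P → P E g becomes P' → E g P'
P → P P P becomes P' → P P P'
Add P' → ε

Productions for other non-terminals are unchanged:
  E → num

Resulting grammar:
P → E P'
P → e P'
P' → E g P'
P' → P P P'
P' → ε
E → num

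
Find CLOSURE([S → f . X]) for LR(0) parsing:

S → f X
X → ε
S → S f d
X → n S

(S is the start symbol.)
{ [S → f . X], [X → . n S], [X → .] }

Start with: [S → f . X]
  [S → f . X] has the dot before X: add [X → .], [X → . n S]
No further items can be added.

CLOSURE = { [S → f . X], [X → . n S], [X → .] }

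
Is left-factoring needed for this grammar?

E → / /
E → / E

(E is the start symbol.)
Left-factoring is needed when two productions for the same non-terminal
share a common prefix on the right-hand side.

Productions for E:
  E → / /
  E → / E

Found common prefix '/' in productions for E

Answer: Yes, E has productions with common prefix '/'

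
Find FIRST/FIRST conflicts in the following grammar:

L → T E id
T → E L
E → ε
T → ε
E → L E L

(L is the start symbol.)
No FIRST/FIRST conflicts.

A FIRST/FIRST conflict occurs when two productions N → α and N → β for the same non-terminal have FIRST(α) ∩ FIRST(β) ≠ ∅ (with ε ∈ FIRST of a nullable right-hand side, so two nullable alternatives also conflict).

FIRST sets of the non-terminals at (or reachable through a nullable prefix from) the front of some alternative:
  FIRST(E) = { 'id', ε }
  FIRST(L) = { 'id' }

Productions for T:
  T → E L: FIRST = { 'id' }
  T → ε: FIRST = { ε }
Productions for E:
  E → ε: FIRST = { ε }
  E → L E L: FIRST = { 'id' }
L has only one production, so no FIRST/FIRST conflict is possible there.

All alternatives of each non-terminal have pairwise disjoint FIRST sets.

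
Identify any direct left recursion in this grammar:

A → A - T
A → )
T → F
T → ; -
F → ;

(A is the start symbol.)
Yes, A is left-recursive

Direct left recursion occurs when N → N α for some non-terminal N (the right-hand side begins with the left-hand side itself).

A → A - T: LEFT RECURSIVE (starts with A)
A → ): starts with ')'
T → F: starts with F
T → ; -: starts with ';'
F → ;: starts with ';'

The grammar has direct left recursion on: A.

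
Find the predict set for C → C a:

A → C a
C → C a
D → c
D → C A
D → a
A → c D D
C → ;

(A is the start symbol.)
{ ';' }

PREDICT(C → C a) = (FIRST(RHS) \ {ε}) ∪ (FOLLOW(C) if ε ∈ FIRST(RHS), i.e. RHS ⇒* ε)
FIRST(C) = { ';' }
FIRST(C a) = { ';' }
ε ∉ FIRST(C a), so FOLLOW(C) is not added.
PREDICT(C → C a) = { ';' }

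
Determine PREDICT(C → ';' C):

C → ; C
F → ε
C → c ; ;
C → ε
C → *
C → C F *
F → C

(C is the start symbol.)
PREDICT(C → ';' C) = (FIRST(RHS) \ {ε}) ∪ (FOLLOW(C) if ε ∈ FIRST(RHS), i.e. RHS ⇒* ε)
FIRST(';' C) = { ';' }
ε ∉ FIRST(';' C), so FOLLOW(C) is not added.
PREDICT(C → ';' C) = { ';' }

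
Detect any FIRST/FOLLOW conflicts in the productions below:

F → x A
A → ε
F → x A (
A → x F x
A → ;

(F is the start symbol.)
Nullable non-terminals: A.

A: nullable alternative(s) A → ε; FOLLOW(A) = { $, '(', 'x' }
  A → ε: FIRST \ {ε} = { } — this is the only nullable alternative, skip
  A → x F x: FIRST \ {ε} = { 'x' } — overlaps FOLLOW(A) on { 'x' }: CONFLICT
  A → ;: FIRST \ {ε} = { ';' } — disjoint from FOLLOW(A)

F has no nullable alternative, so no FIRST/FOLLOW check is needed there.

So the grammar has 1 FIRST/FOLLOW conflict (marked CONFLICT above).

Answer: Yes. A → x F x with FOLLOW(A) on { 'x' }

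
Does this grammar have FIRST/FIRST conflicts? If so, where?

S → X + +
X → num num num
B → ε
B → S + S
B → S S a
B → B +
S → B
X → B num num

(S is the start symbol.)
FIRST sets of the non-terminals at (or reachable through a nullable prefix from) the front of some alternative:
  FIRST(X) = { '+', 'a', 'num' }
  FIRST(B) = { '+', 'a', 'num', ε }
  FIRST(S) = { '+', 'a', 'num', ε }

Productions for S:
  S → X + +: FIRST = { '+', 'a', 'num' }
  S → B: FIRST = { '+', 'a', 'num', ε }
Productions for X:
  X → num num num: FIRST = { 'num' }
  X → B num num: FIRST = { '+', 'a', 'num' }
Productions for B:
  B → ε: FIRST = { ε }
  B → S + S: FIRST = { '+', 'a', 'num' }
  B → S S a: FIRST = { '+', 'a', 'num' }
  B → B +: FIRST = { '+', 'a', 'num' }

Conflict for S: S → X + + and S → B
  Overlap: { '+', 'a', 'num' }
Conflict for X: X → num num num and X → B num num
  Overlap: { 'num' }
Conflict for B: B → S + S and B → S S a
  Overlap: { '+', 'a', 'num' }
Conflict for B: B → S + S and B → B +
  Overlap: { '+', 'a', 'num' }
Conflict for B: B → S S a and B → B +
  Overlap: { '+', 'a', 'num' }

Answer: Yes. S → X '+' '+' / S → B on { '+', 'a', 'num' }; X → num num num / X → B num num on { 'num' }; B → S '+' S / B → S S a on { '+', 'a', 'num' }; B → S '+' S / B → B '+' on { '+', 'a', 'num' }; B → S S a / B → B '+' on { '+', 'a', 'num' }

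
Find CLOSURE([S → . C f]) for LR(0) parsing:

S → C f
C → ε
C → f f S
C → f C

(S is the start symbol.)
Start with: [S → . C f]
  [S → . C f] has the dot before C: add [C → .], [C → . f f S], [C → . f C]
No further items can be added.

CLOSURE = { [C → . f C], [C → . f f S], [C → .], [S → . C f] }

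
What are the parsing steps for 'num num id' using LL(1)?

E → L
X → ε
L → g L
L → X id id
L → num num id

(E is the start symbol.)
Stack is shown with the top on the left.

Stack         Input         Action
----------------------------------
E $           num num id $  output E → L
L $           num num id $  output L → num num id
num num id $  num num id $  match 'num'
num id $      num id $      match 'num'
id $          id $          match 'id'
$             $             accept

The string is accepted.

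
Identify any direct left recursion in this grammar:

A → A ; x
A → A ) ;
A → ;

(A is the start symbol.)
A → A ; x: LEFT RECURSIVE (starts with A)
A → A ) ;: LEFT RECURSIVE (starts with A)
A → ;: starts with ';'

The grammar has direct left recursion on: A.

Answer: Yes, A is left-recursive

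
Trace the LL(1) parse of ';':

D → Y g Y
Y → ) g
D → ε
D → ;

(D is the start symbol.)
Stack is shown with the top on the left.

Stack  Input  Action
--------------------
D $    ; $    output D → ;
; $    ; $    match ';'
$      $      accept

The string is accepted.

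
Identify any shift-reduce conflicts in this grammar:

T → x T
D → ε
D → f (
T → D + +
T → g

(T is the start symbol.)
A shift-reduce conflict occurs when an LR(0) state has both:
  - a complete (reduce) item [A → α .] (dot at the end), and
  - a shift item [B → β . c γ] (dot before a terminal).

Augment with T' → T and build the canonical LR(0) collection (I0 = CLOSURE({[T' → . T]}), then GOTO on every symbol after a dot until no new states appear). It has 10 states:
  I0: { [D → . f (], [D → .], [T → . D + +], [T → . g], [T → . x T], [T' → . T] }  — shift, reduce
  I1: { [T → D . + +] }  — shift
  I2: { [T' → T .] }  — accept
  I3: { [D → f . (] }  — shift
  I4: { [T → g .] }  — reduce
  I5: { [D → . f (], [D → .], [T → . D + +], [T → . g], [T → . x T], [T → x . T] }  — shift, reduce
  I6: { [T → x T .] }  — reduce
  I7: { [D → f ( .] }  — reduce
  I8: { [T → D + . +] }  — shift
  I9: { [T → D + + .] }  — reduce

I0 contains reduce item [D → .] and shift items [D → . f (], [T → . g], [T → . x T] — shift-reduce conflict.
I5 contains reduce item [D → .] and shift items [D → . f (], [T → . g], [T → . x T] — shift-reduce conflict.

Answer: Yes — I0: [D → .] vs [D → . f (]; I5: [D → .] vs [D → . f (]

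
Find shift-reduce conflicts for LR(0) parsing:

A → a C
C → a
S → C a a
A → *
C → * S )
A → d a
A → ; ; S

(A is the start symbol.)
A shift-reduce conflict occurs when an LR(0) state has both:
  - a complete (reduce) item [A → α .] (dot at the end), and
  - a shift item [B → β . c γ] (dot before a terminal).

Augment with A' → A and build the canonical LR(0) collection (I0 = CLOSURE({[A' → . A]}), then GOTO on every symbol after a dot until no new states appear). It has 17 states:
  I0: { [A → . *], [A → . ; ; S], [A → . a C], [A → . d a], [A' → . A] }  — shift
  I1: { [A → * .] }  — reduce
  I2: { [A → ; . ; S] }  — shift
  I3: { [A' → A .] }  — accept
  I4: { [A → a . C], [C → . * S )], [C → . a] }  — shift
  I5: { [A → d . a] }  — shift
  I6: { [A → d a .] }  — reduce
  I7: { [C → * . S )], [C → . * S )], [C → . a], [S → . C a a] }  — shift
  I8: { [A → a C .] }  — reduce
  I9: { [C → a .] }  — reduce
  I10: { [S → C . a a] }  — shift
  I11: { [C → * S . )] }  — shift
  I12: { [C → * S ) .] }  — reduce
  I13: { [S → C a . a] }  — shift
  I14: { [S → C a a .] }  — reduce
  I15: { [A → ; ; . S], [C → . * S )], [C → . a], [S → . C a a] }  — shift
  I16: { [A → ; ; S .] }  — reduce

No state contains both a complete item and a shift item.

Answer: No shift-reduce conflicts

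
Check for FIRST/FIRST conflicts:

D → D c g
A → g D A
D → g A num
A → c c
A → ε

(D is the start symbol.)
A FIRST/FIRST conflict occurs when two productions N → α and N → β for the same non-terminal have FIRST(α) ∩ FIRST(β) ≠ ∅ (with ε ∈ FIRST of a nullable right-hand side, so two nullable alternatives also conflict).

FIRST sets of the non-terminals at (or reachable through a nullable prefix from) the front of some alternative:
  FIRST(D) = { 'g' }

Productions for D:
  D → D c g: FIRST = { 'g' }
  D → g A num: FIRST = { 'g' }
Productions for A:
  A → g D A: FIRST = { 'g' }
  A → c c: FIRST = { 'c' }
  A → ε: FIRST = { ε }

Conflict for D: D → D c g and D → g A num
  Overlap: { 'g' }

Answer: Yes. D → D c g / D → g A num on { 'g' }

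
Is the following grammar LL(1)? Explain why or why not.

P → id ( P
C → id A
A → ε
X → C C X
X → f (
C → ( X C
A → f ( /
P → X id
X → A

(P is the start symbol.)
A grammar is LL(1) if for each non-terminal N with multiple productions, the predict sets of those productions are pairwise disjoint, where PREDICT(N → α) = (FIRST(α) \ {ε}) ∪ (FOLLOW(N) if α ⇒* ε).

Relevant sets:
  FIRST(X) = { '(', 'f', 'id', ε }
  FIRST(C) = { '(', 'id' }
  FIRST(A) = { 'f', ε }
  FOLLOW(A) = { '(', 'f', 'id' }
  FOLLOW(X) = { '(', 'id' }

For P:
  PREDICT(P → id '(' P) = { 'id' }
  PREDICT(P → X id) = { '(', 'f', 'id' }
For C:
  PREDICT(C → id A) = { 'id' }
  PREDICT(C → '(' X C) = { '(' }
For A:
  PREDICT(A → ε) = { '(', 'f', 'id' }
  PREDICT(A → f '(' '/') = { 'f' }
For X:
  PREDICT(X → C C X) = { '(', 'id' }
  PREDICT(X → f '(') = { 'f' }
  PREDICT(X → A) = { '(', 'f', 'id' }

Conflict found: Predict set conflict for P: { 'id' }
The grammar is NOT LL(1).

Answer: No. Predict set conflict for P: { 'id' }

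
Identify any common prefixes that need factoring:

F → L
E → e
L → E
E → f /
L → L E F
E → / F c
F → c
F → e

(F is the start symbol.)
No, left-factoring is not needed

Left-factoring is needed when two productions for the same non-terminal
share a common prefix on the right-hand side.

Productions for F:
  F → L
  F → c
  F → e
Productions for E:
  E → e
  E → f /
  E → / F c
Productions for L:
  L → E
  L → L E F

No common prefixes found.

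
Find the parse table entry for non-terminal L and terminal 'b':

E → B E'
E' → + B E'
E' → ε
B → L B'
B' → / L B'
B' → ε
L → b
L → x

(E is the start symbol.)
L → b

To find M[L, 'b'], we find productions for L where 'b' is in the predict set (PREDICT(N → α) = (FIRST(α) \ {ε}) ∪ (FOLLOW(N) if α ⇒* ε)).

L → b: PREDICT = { 'b' }
  'b' is in predict set, so this production goes in M[L, 'b']
L → x: PREDICT = { 'x' }

M[L, 'b'] = L → b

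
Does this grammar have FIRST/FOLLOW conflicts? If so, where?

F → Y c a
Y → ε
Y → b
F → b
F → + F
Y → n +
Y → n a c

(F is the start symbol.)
A FIRST/FOLLOW conflict occurs when a non-terminal N has a nullable alternative N → β (β ⇒* ε) and another alternative N → α with FIRST(α) ∩ FOLLOW(N) ≠ ∅: on such a lookahead the parser cannot decide between expanding α and letting N vanish via β.

Nullable non-terminals: Y.

Y: nullable alternative(s) Y → ε; FOLLOW(Y) = { 'c' }
  Y → ε: FIRST \ {ε} = { } — this is the only nullable alternative, skip
  Y → b: FIRST \ {ε} = { 'b' } — disjoint from FOLLOW(Y)
  Y → n +: FIRST \ {ε} = { 'n' } — disjoint from FOLLOW(Y)
  Y → n a c: FIRST \ {ε} = { 'n' } — disjoint from FOLLOW(Y)

F has no nullable alternative, so no FIRST/FOLLOW check is needed there.

No FIRST/FOLLOW conflicts found.

Answer: No FIRST/FOLLOW conflicts.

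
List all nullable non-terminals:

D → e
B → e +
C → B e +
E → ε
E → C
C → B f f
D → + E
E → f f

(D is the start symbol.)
{ 'E' }

A non-terminal is nullable if it can derive ε (the empty string): either it has an ε-production, or it has a production whose right-hand side consists entirely of nullable non-terminals.

ε-productions: E → ε
So E is immediately nullable.
No further non-terminal can be added: every production for the remaining non-terminals contains a terminal or a non-nullable non-terminal.
Nullable = { 'E' }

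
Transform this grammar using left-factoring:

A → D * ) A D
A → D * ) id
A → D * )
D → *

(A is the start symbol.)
Left-factoring transforms A → αβ₁ | αβ₂ into A → αA' and A' → β₁ | β₂
(α is the longest common prefix among the alternatives). Repeat until
no nonterminal has two alternatives with a common prefix.

Round 1: A has alternatives sharing prefix 'D * )'. Introduce A': A → D * ) A'
  Add: A' → A D
  Add: A' → id
  Add: A' → ε

No remaining common prefixes — done.

Resulting grammar:
A → D * ) A'
A' → A D
A' → id
A' → ε
D → *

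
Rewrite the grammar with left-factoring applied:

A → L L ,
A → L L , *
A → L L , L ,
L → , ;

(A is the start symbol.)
A → L L , A'
A' → ε
A' → *
A' → L ,
L → , ;

Left-factoring transforms A → αβ₁ | αβ₂ into A → αA' and A' → β₁ | β₂
(α is the longest common prefix among the alternatives). Repeat until
no nonterminal has two alternatives with a common prefix.

Round 1: A has alternatives sharing prefix 'L L ,'. Introduce A': A → L L , A'
  Add: A' → ε
  Add: A' → *
  Add: A' → L ,

No remaining common prefixes — done.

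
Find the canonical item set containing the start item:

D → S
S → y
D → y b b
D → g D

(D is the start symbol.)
First, augment the grammar with D' → D
I₀ = CLOSURE({ [D' → . D] }):
  [D' → . D] has the dot before D: add [D → . S], [D → . y b b], [D → . g D]
  [D → . S] has the dot before S: add [S → . y]
No further items can be added.

I₀ = { [D → . S], [D → . g D], [D → . y b b], [D' → . D], [S → . y] }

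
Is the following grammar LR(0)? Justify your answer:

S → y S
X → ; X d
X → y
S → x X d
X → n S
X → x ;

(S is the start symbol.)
Yes, the grammar is LR(0)

A grammar is LR(0) if no state in the canonical LR(0) collection has:
  - both a shift item (dot before a terminal) and a complete item (shift-reduce conflict), or
  - two or more complete items (reduce-reduce conflict; the accept item [S' → S .] counts as a complete item here).

Augment with S' → S and build the canonical LR(0) collection (I0 = CLOSURE({[S' → . S]}), then GOTO on every symbol after a dot until no new states appear). It has 15 states:
  I0: { [S → . x X d], [S → . y S], [S' → . S] }  — shift
  I1: { [S' → S .] }  — accept
  I2: { [S → x . X d], [X → . ; X d], [X → . n S], [X → . x ;], [X → . y] }  — shift
  I3: { [S → . x X d], [S → . y S], [S → y . S] }  — shift
  I4: { [S → y S .] }  — reduce
  I5: { [X → . ; X d], [X → . n S], [X → . x ;], [X → . y], [X → ; . X d] }  — shift
  I6: { [S → x X . d] }  — shift
  I7: { [S → . x X d], [S → . y S], [X → n . S] }  — shift
  I8: { [X → x . ;] }  — shift
  I9: { [X → y .] }  — reduce
  I10: { [X → x ; .] }  — reduce
  I11: { [X → n S .] }  — reduce
  I12: { [S → x X d .] }  — reduce
  I13: { [X → ; X . d] }  — shift
  I14: { [X → ; X d .] }  — reduce

Every state is either a pure shift/goto state or contains exactly one complete item and nothing to shift — no conflicts. The grammar is LR(0).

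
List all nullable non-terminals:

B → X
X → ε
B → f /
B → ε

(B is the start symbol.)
A non-terminal is nullable if it can derive ε (the empty string): either it has an ε-production, or it has a production whose right-hand side consists entirely of nullable non-terminals.

ε-productions: X → ε, B → ε
So X, B are immediately nullable.
Every non-terminal is now nullable.
Nullable = { 'B', 'X' }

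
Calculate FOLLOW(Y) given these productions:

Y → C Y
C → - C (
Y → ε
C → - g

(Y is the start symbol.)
Y is the start symbol, so $ ∈ FOLLOW(Y).
In Y → C Y: Y is at the end; this adds FOLLOW(Y) to itself — nothing new

Taking the union: FOLLOW(Y) = { $ }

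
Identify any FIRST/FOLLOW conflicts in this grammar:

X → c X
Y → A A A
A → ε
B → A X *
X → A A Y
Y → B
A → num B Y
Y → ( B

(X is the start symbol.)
A FIRST/FOLLOW conflict occurs when a non-terminal N has a nullable alternative N → β (β ⇒* ε) and another alternative N → α with FIRST(α) ∩ FOLLOW(N) ≠ ∅: on such a lookahead the parser cannot decide between expanding α and letting N vanish via β.

Nullable non-terminals: A, X, Y.
FIRST sets used below: FIRST(A) = { 'num', ε }, FIRST(Y) = { '(', '*', 'c', 'num', ε }, FIRST(B) = { '(', '*', 'c', 'num' }

A: nullable alternative(s) A → ε; FOLLOW(A) = { $, '(', '*', 'c', 'num' }
  A → ε: FIRST \ {ε} = { } — this is the only nullable alternative, skip
  A → num B Y: FIRST \ {ε} = { 'num' } — overlaps FOLLOW(A) on { 'num' }: CONFLICT

X: nullable alternative(s) X → A A Y; FOLLOW(X) = { $, '*' }
  X → c X: FIRST \ {ε} = { 'c' } — disjoint from FOLLOW(X)
  X → A A Y: FIRST \ {ε} = { '(', '*', 'c', 'num' } — this is the only nullable alternative, skip

Y: nullable alternative(s) Y → A A A; FOLLOW(Y) = { $, '(', '*', 'c', 'num' }
  Y → A A A: FIRST \ {ε} = { 'num' } — this is the only nullable alternative, skip
  Y → B: FIRST \ {ε} = { '(', '*', 'c', 'num' } — overlaps FOLLOW(Y) on { '(', '*', 'c', 'num' }: CONFLICT
  Y → ( B: FIRST \ {ε} = { '(' } — overlaps FOLLOW(Y) on { '(' }: CONFLICT

B has no nullable alternative, so no FIRST/FOLLOW check is needed there.

So the grammar has 3 FIRST/FOLLOW conflicts (marked CONFLICT above).

Answer: Yes. Y → B with FOLLOW(Y) on { '(', '*', 'c', 'num' }; Y → '(' B with FOLLOW(Y) on { '(' }; A → num B Y with FOLLOW(A) on { 'num' }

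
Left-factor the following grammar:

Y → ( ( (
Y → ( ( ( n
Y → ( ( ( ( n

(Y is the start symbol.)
Y → ( ( ( Y'
Y' → ε
Y' → n
Y' → ( n

Left-factoring transforms A → αβ₁ | αβ₂ into A → αA' and A' → β₁ | β₂
(α is the longest common prefix among the alternatives). Repeat until
no nonterminal has two alternatives with a common prefix.

Round 1: Y has alternatives sharing prefix '( ( ('. Introduce Y': Y → ( ( ( Y'
  Add: Y' → ε
  Add: Y' → n
  Add: Y' → ( n

No remaining common prefixes — done.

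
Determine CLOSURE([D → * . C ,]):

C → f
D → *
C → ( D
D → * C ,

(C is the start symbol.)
To compute CLOSURE, for each item [A → α.Bβ] where B is a non-terminal, add [B → .γ] for all productions B → γ; repeat for the newly added items until nothing changes.

Start with: [D → * . C ,]
  [D → * . C ,] has the dot before C: add [C → . f], [C → . ( D]
No further items can be added.

CLOSURE = { [C → . ( D], [C → . f], [D → * . C ,] }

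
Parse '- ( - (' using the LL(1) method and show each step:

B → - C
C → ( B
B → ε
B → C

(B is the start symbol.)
LL(1) parsing maintains a stack (initially the start symbol over $) and the input. At each step: if the stack top is a terminal, match it against the current input token; if it is a non-terminal N, replace it with the RHS of M[N, lookahead] (the unique production whose predict set contains the lookahead).

Stack is shown with the top on the left.

Stack  Input      Action
------------------------
B $    - ( - ( $  output B → - C
- C $  - ( - ( $  match '-'
C $    ( - ( $    output C → ( B
( B $  ( - ( $    match '('
B $    - ( $      output B → - C
- C $  - ( $      match '-'
C $    ( $        output C → ( B
( B $  ( $        match '('
B $    $          output B → ε
$      $          accept

The string is accepted.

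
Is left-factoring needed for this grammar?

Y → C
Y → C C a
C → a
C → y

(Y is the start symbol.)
Yes, Y has productions with common prefix 'C'

Left-factoring is needed when two productions for the same non-terminal
share a common prefix on the right-hand side.

Productions for Y:
  Y → C
  Y → C C a
Productions for C:
  C → a
  C → y

Found common prefix 'C' in productions for Y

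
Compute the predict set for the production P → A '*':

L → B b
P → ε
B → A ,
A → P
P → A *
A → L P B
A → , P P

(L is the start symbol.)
{ '*', ',' }

PREDICT(P → A '*') = (FIRST(RHS) \ {ε}) ∪ (FOLLOW(P) if ε ∈ FIRST(RHS), i.e. RHS ⇒* ε)
FIRST(A) = { '*', ',', ε }
FIRST(A '*') = { '*', ',' }
ε ∉ FIRST(A '*'), so FOLLOW(P) is not added.
PREDICT(P → A '*') = { '*', ',' }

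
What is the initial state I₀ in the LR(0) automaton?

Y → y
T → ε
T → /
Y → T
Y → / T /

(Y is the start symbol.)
First, augment the grammar with Y' → Y
I₀ = CLOSURE({ [Y' → . Y] }):
  [Y' → . Y] has the dot before Y: add [Y → . y], [Y → . T], [Y → . / T /]
  [Y → . T] has the dot before T: add [T → .], [T → . /]
No further items can be added.

I₀ = { [T → . /], [T → .], [Y → . / T /], [Y → . T], [Y → . y], [Y' → . Y] }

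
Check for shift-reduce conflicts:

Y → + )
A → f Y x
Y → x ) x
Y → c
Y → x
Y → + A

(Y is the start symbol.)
Augment with Y' → Y and build the canonical LR(0) collection (I0 = CLOSURE({[Y' → . Y]}), then GOTO on every symbol after a dot until no new states appear). It has 12 states:
  I0: { [Y → . + )], [Y → . + A], [Y → . c], [Y → . x ) x], [Y → . x], [Y' → . Y] }  — shift
  I1: { [A → . f Y x], [Y → + . )], [Y → + . A] }  — shift
  I2: { [Y' → Y .] }  — accept
  I3: { [Y → c .] }  — reduce
  I4: { [Y → x . ) x], [Y → x .] }  — shift, reduce
  I5: { [Y → x ) . x] }  — shift
  I6: { [Y → x ) x .] }  — reduce
  I7: { [Y → + ) .] }  — reduce
  I8: { [Y → + A .] }  — reduce
  I9: { [A → f . Y x], [Y → . + )], [Y → . + A], [Y → . c], [Y → . x ) x], [Y → . x] }  — shift
  I10: { [A → f Y . x] }  — shift
  I11: { [A → f Y x .] }  — reduce

I4 contains reduce item [Y → x .] and shift item [Y → x . ) x] — shift-reduce conflict.

Answer: Yes — I4: [Y → x .] vs [Y → x . ) x]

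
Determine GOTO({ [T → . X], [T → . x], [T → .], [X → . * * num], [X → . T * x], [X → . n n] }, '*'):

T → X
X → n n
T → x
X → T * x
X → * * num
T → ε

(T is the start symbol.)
{ [X → * . * num] }

GOTO(I, '*') = CLOSURE({ [A → αX.β] : [A → α.Xβ] ∈ I, X = '*' })

Items with dot before '*', with the dot advanced:
  [X → . * * num] → [X → * . * num]
Closure adds nothing (no advanced item has the dot before a non-terminal).

GOTO = { [X → * . * num] }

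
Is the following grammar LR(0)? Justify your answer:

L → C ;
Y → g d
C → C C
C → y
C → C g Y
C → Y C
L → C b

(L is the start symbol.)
No. Shift-reduce conflict between [C → Y C .] and [C → C . g Y]

A grammar is LR(0) if no state in the canonical LR(0) collection has:
  - both a shift item (dot before a terminal) and a complete item (shift-reduce conflict), or
  - two or more complete items (reduce-reduce conflict; the accept item [L' → L .] counts as a complete item here).

Augment with L' → L and build the canonical LR(0) collection (I0 = CLOSURE({[L' → . L]}), then GOTO on every symbol after a dot until no new states appear). It has 13 states:
  I0: { [C → . C C], [C → . C g Y], [C → . Y C], [C → . y], [L → . C ;], [L → . C b], [L' → . L], [Y → . g d] }  — shift
  I1: { [C → . C C], [C → . C g Y], [C → . Y C], [C → . y], [C → C . C], [C → C . g Y], [L → C . ;], [L → C . b], [Y → . g d] }  — shift
  I2: { [L' → L .] }  — accept
  I3: { [C → . C C], [C → . C g Y], [C → . Y C], [C → . y], [C → Y . C], [Y → . g d] }  — shift
  I4: { [Y → g . d] }  — shift
  I5: { [C → y .] }  — reduce
  I6: { [Y → g d .] }  — reduce
  I7: { [C → . C C], [C → . C g Y], [C → . Y C], [C → . y], [C → C . C], [C → C . g Y], [C → Y C .], [Y → . g d] }  — shift, reduce
  I8: { [C → . C C], [C → . C g Y], [C → . Y C], [C → . y], [C → C . C], [C → C . g Y], [C → C C .], [Y → . g d] }  — shift, reduce
  I9: { [C → C g . Y], [Y → . g d], [Y → g . d] }  — shift
  I10: { [C → C g Y .] }  — reduce
  I11: { [L → C ; .] }  — reduce
  I12: { [L → C b .] }  — reduce

Conflict in state I7:
  Shift-reduce conflict between [C → Y C .] and [C → C . g Y]
So the grammar is NOT LR(0).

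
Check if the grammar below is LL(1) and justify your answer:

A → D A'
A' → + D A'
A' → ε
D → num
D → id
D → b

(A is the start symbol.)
Yes, the grammar is LL(1).

A grammar is LL(1) if for each non-terminal N with multiple productions, the predict sets of those productions are pairwise disjoint, where PREDICT(N → α) = (FIRST(α) \ {ε}) ∪ (FOLLOW(N) if α ⇒* ε).

Relevant sets:
  FOLLOW(A') = { $ }

For A':
  PREDICT(A' → '+' D A') = { '+' }
  PREDICT(A' → ε) = { $ }
For D:
  PREDICT(D → num) = { 'num' }
  PREDICT(D → id) = { 'id' }
  PREDICT(D → b) = { 'b' }
A has a single production, so nothing to check there.

All predict sets are disjoint. The grammar IS LL(1).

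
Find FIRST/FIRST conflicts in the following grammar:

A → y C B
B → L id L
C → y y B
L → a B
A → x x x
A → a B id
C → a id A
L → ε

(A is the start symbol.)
A FIRST/FIRST conflict occurs when two productions N → α and N → β for the same non-terminal have FIRST(α) ∩ FIRST(β) ≠ ∅ (with ε ∈ FIRST of a nullable right-hand side, so two nullable alternatives also conflict).

Productions for A:
  A → y C B: FIRST = { 'y' }
  A → x x x: FIRST = { 'x' }
  A → a B id: FIRST = { 'a' }
Productions for C:
  C → y y B: FIRST = { 'y' }
  C → a id A: FIRST = { 'a' }
Productions for L:
  L → a B: FIRST = { 'a' }
  L → ε: FIRST = { ε }
B has only one production, so no FIRST/FIRST conflict is possible there.

All alternatives of each non-terminal have pairwise disjoint FIRST sets.

Answer: No FIRST/FIRST conflicts.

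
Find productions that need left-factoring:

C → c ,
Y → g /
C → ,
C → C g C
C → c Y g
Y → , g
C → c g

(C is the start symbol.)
Left-factoring is needed when two productions for the same non-terminal
share a common prefix on the right-hand side.

Productions for C:
  C → c ,
  C → ,
  C → C g C
  C → c Y g
  C → c g
Productions for Y:
  Y → g /
  Y → , g

Found common prefix 'c' in productions for C

Answer: Yes, C has productions with common prefix 'c'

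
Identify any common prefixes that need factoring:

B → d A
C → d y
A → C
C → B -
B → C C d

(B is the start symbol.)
Left-factoring is needed when two productions for the same non-terminal
share a common prefix on the right-hand side.

Productions for B:
  B → d A
  B → C C d
Productions for C:
  C → d y
  C → B -

No common prefixes found.

Answer: No, left-factoring is not needed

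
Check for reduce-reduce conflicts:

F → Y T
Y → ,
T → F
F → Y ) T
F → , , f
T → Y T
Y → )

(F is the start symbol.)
A reduce-reduce conflict occurs when an LR(0) state has two complete items [A → α .] and [B → β .] — both call for a reduction, and with no lookahead the parser cannot choose between them.

Augment with F' → F and build the canonical LR(0) collection (I0 = CLOSURE({[F' → . F]}), then GOTO on every symbol after a dot until no new states appear). It has 13 states:
  I0: { [F → . , , f], [F → . Y ) T], [F → . Y T], [F' → . F], [Y → . )], [Y → . ,] }  — shift
  I1: { [Y → ) .] }  — reduce
  I2: { [F → , . , f], [Y → , .] }  — shift, reduce
  I3: { [F' → F .] }  — accept
  I4: { [F → . , , f], [F → . Y ) T], [F → . Y T], [F → Y . ) T], [F → Y . T], [T → . F], [T → . Y T], [Y → . )], [Y → . ,] }  — shift
  I5: { [F → . , , f], [F → . Y ) T], [F → . Y T], [F → Y ) . T], [T → . F], [T → . Y T], [Y → ) .], [Y → . )], [Y → . ,] }  — shift, reduce
  I6: { [T → F .] }  — reduce
  I7: { [F → Y T .] }  — reduce
  I8: { [F → . , , f], [F → . Y ) T], [F → . Y T], [F → Y . ) T], [F → Y . T], [T → . F], [T → . Y T], [T → Y . T], [Y → . )], [Y → . ,] }  — shift
  I9: { [F → Y T .], [T → Y T .] }  — 2 reduces
  I10: { [F → Y ) T .] }  — reduce
  I11: { [F → , , . f] }  — shift
  I12: { [F → , , f .] }  — reduce

I9 contains complete items [F → Y T .], [T → Y T .] — reduce-reduce conflict.

Answer: Yes — I9: [F → Y T .] vs [T → Y T .]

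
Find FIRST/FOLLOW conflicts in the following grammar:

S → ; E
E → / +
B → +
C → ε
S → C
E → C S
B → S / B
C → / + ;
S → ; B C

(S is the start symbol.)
Nullable non-terminals: C, E, S.
FIRST sets used below: FIRST(C) = { '/', ε }, FIRST(S) = { '/', ';', ε }

C: nullable alternative(s) C → ε; FOLLOW(C) = { $, '/', ';' }
  C → ε: FIRST \ {ε} = { } — this is the only nullable alternative, skip
  C → / + ;: FIRST \ {ε} = { '/' } — overlaps FOLLOW(C) on { '/' }: CONFLICT

E: nullable alternative(s) E → C S; FOLLOW(E) = { $, '/' }
  E → / +: FIRST \ {ε} = { '/' } — overlaps FOLLOW(E) on { '/' }: CONFLICT
  E → C S: FIRST \ {ε} = { '/', ';' } — this is the only nullable alternative, skip

S: nullable alternative(s) S → C; FOLLOW(S) = { $, '/' }
  S → ; E: FIRST \ {ε} = { ';' } — disjoint from FOLLOW(S)
  S → C: FIRST \ {ε} = { '/' } — this is the only nullable alternative, skip
  S → ; B C: FIRST \ {ε} = { ';' } — disjoint from FOLLOW(S)

B has no nullable alternative, so no FIRST/FOLLOW check is needed there.

So the grammar has 2 FIRST/FOLLOW conflicts (marked CONFLICT above).

Answer: Yes. E → '/' '+' with FOLLOW(E) on { '/' }; C → '/' '+' ';' with FOLLOW(C) on { '/' }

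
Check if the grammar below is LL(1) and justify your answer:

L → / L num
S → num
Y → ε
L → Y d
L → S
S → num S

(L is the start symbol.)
No. Predict set conflict for S: { 'num' }

A grammar is LL(1) if for each non-terminal N with multiple productions, the predict sets of those productions are pairwise disjoint, where PREDICT(N → α) = (FIRST(α) \ {ε}) ∪ (FOLLOW(N) if α ⇒* ε).

Relevant sets:
  FIRST(Y) = { ε }
  FIRST(S) = { 'num' }

For L:
  PREDICT(L → '/' L num) = { '/' }
  PREDICT(L → Y d) = { 'd' }
  PREDICT(L → S) = { 'num' }
For S:
  PREDICT(S → num) = { 'num' }
  PREDICT(S → num S) = { 'num' }
Y has a single production, so nothing to check there.

Conflict found: Predict set conflict for S: { 'num' }
The grammar is NOT LL(1).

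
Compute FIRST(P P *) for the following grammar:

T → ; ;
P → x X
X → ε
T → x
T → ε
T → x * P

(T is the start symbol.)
FIRST sets of the non-terminals involved (from the grammar, by fixed-point iteration):
  FIRST(P) = { 'x' }

To compute FIRST(P P *), process the symbols left to right:
Symbol P is a non-terminal. Add FIRST(P) \ {ε} = { 'x' }
P is not nullable (ε ∉ FIRST(P)), so stop here.
FIRST(P P *) = { 'x' }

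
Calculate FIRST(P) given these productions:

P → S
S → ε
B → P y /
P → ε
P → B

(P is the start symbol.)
{ 'y', ε }

FIRST sets of the other non-terminals involved (by the same procedure, iterated to a fixed point):
  FIRST(S) = { ε }
  FIRST(B) = { 'y' }

From P → S:
  - S is a non-terminal: add FIRST(S) \ {ε} = { }
    S is nullable and nothing follows, so the whole right-hand side can vanish: ε ∈ FIRST(P)
From P → ε:
  - ε-production, so ε ∈ FIRST(P)
From P → B:
  - B is a non-terminal: add FIRST(B) \ {ε} = { 'y' }
    B is not nullable, so stop

Collecting: FIRST(P) = { 'y', ε }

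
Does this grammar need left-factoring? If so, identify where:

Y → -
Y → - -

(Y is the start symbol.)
Yes, Y has productions with common prefix '-'

Left-factoring is needed when two productions for the same non-terminal
share a common prefix on the right-hand side.

Productions for Y:
  Y → -
  Y → - -

Found common prefix '-' in productions for Y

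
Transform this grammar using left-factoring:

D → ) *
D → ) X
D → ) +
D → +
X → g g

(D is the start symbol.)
D → ) D'
D' → *
D' → X
D' → +
D → +
X → g g

Left-factoring transforms A → αβ₁ | αβ₂ into A → αA' and A' → β₁ | β₂
(α is the longest common prefix among the alternatives). Repeat until
no nonterminal has two alternatives with a common prefix.

Round 1: D has alternatives sharing prefix ')'. Introduce D': D → ) D'
  Add: D' → *
  Add: D' → X
  Add: D' → +

No remaining common prefixes — done.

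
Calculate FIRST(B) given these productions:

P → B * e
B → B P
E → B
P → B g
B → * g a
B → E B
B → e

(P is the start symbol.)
FIRST sets of the other non-terminals involved (by the same procedure, iterated to a fixed point):
  FIRST(E) = { '*', 'e' }

From B → B P:
  - B is the symbol being defined: contributes nothing new
    B is not nullable, so stop
From B → * g a:
  - '*' is a terminal: add '*' and stop
From B → E B:
  - E is a non-terminal: add FIRST(E) \ {ε} = { '*', 'e' }
    E is not nullable, so stop
From B → e:
  - e is a terminal: add 'e' and stop

Collecting: FIRST(B) = { '*', 'e' }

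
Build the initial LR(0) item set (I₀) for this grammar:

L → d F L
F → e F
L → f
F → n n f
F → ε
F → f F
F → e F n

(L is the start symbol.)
First, augment the grammar with L' → L
I₀ = CLOSURE({ [L' → . L] }):
  [L' → . L] has the dot before L: add [L → . d F L], [L → . f]
No further items can be added.

I₀ = { [L → . d F L], [L → . f], [L' → . L] }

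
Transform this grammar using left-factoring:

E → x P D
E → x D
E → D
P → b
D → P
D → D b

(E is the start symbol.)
E → x E'
E' → P D
E' → D
E → D
P → b
D → P
D → D b

Left-factoring transforms A → αβ₁ | αβ₂ into A → αA' and A' → β₁ | β₂
(α is the longest common prefix among the alternatives). Repeat until
no nonterminal has two alternatives with a common prefix.

Round 1: E has alternatives sharing prefix 'x'. Introduce E': E → x E'
  Add: E' → P D
  Add: E' → D

No remaining common prefixes — done.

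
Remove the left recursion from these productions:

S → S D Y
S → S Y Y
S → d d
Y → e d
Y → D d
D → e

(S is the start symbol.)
S → d d S'
S' → D Y S'
S' → Y Y S'
S' → ε
Y → e d
Y → D d
D → e

S is directly left-recursive. The standard transformation for
  A → A α₁ | ... | A α_m | β₁ | ... | β_n
is
  A  → β₁ A' | ... | β_n A'
  A' → α₁ A' | ... | α_m A' | ε

S → d d becomes S → d d S'
S → S D Y becomes S' → D Y S'
S → S Y Y becomes S' → Y Y S'
Add S' → ε

Productions for other non-terminals are unchanged:
  Y → e d
  Y → D d
  D → e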